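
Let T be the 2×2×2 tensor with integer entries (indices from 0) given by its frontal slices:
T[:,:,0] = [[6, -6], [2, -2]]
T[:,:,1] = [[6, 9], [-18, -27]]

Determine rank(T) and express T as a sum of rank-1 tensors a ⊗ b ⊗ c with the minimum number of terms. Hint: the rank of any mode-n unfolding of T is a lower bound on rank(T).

rank(T) = 2

Lower bound: the mode-2 unfolding of T (rows indexed by j, columns by (i,k) = (0,0), (0,1), (1,0), (1,1)) is [[6, 6, 2, -18], [-6, 9, -2, -27]].
There the 2×2 minor on rows j ∈ {0, 1}, columns (i,k) ∈ {(0,0), (0,1)} is det [[6, 6], [-6, 9]] = 90 ≠ 0, so this unfolding has rank ≥ 2; CP rank is at least every unfolding rank, so rank(T) ≥ 2. (Unfolding ranks only ever bound the CP rank from below — rank(T) can be strictly larger than all of them — so the matching upper bound has to come from an explicit 2-term decomposition.)
Upper bound — finding two terms. Write S_k = T[:,:,k] for the frontal slices: S₀ = [[6, -6], [2, -2]], S₁ = [[6, 9], [-18, -27]].
If T = a₁ ⊗ b₁ ⊗ c₁ + a₂ ⊗ b₂ ⊗ c₂ then each S_k = c₁[k]·a₁b₁ᵀ + c₂[k]·a₂b₂ᵀ. S₀ and S₁ are linearly independent, so a₁b₁ᵀ and a₂b₂ᵀ must span the same plane of matrices: they are the rank-1 matrices of the form x·S₀ + y·S₁.
det(x·S₀ + y·S₁) is −300·xy = (-300)·(y)(x), vanishing at (x:y) = (1:0) and (0:1).
M₁ = S₀ = [[6, -6], [2, -2]] = 2·[3, 1][1, -1]ᵀ and M₂ = S₁ = [[6, 9], [-18, -27]] = 3·[1, -3][2, 3]ᵀ, so take a₁ = [3, 1], b₁ = [1, -1], a₂ = [1, -3], b₂ = [2, 3].
Each slice is an integer combination of E₁ = a₁b₁ᵀ and E₂ = a₂b₂ᵀ: S₀ = 2·E₁, S₁ = 3·E₂; reading off coefficients, c₁ = [2, 0] and c₂ = [0, 3].
Hence T = [3, 1] ⊗ [1, -1] ⊗ [2, 0] + [1, -3] ⊗ [2, 3] ⊗ [0, 3], so rank(T) ≤ 2.
These bounds meet, so rank(T) = 2.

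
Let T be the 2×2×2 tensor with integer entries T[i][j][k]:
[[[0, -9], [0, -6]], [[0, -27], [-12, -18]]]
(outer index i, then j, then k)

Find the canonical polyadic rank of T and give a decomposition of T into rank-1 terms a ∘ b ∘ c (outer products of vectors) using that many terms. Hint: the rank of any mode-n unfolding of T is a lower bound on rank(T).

rank(T) = 2

Lower bound: in the mode-1 unfolding of T (rows indexed by i, columns by (j,k)) the 2×2 minor on rows i ∈ {0, 1}, columns (j,k) ∈ {(0,1), (1,0)} is det [[-9, 0], [-27, -12]] = 108 ≠ 0, so that unfolding has rank ≥ 2 and hence rank(T) ≥ 2 (CP rank is at least every unfolding rank, though it can be larger).
Upper bound: with S_k = T[:,:,k], the two rank-1 terms a₁b₁ᵀ, a₂b₂ᵀ are the rank-1 members of the pencil x·S₀ + y·S₁.
det(x·S₀ + y·S₁) is 108·xy = 108·(y)(x), vanishing at (x:y) = (1:0) and (0:1).
M₁ = S₀ = [[0, 0], [0, -12]] = (-12)·[0, 1][0, 1]ᵀ and M₂ = S₁ = [[-9, -6], [-27, -18]] = (-3)·[1, 3][3, 2]ᵀ, so take a₁ = [0, 1], b₁ = [0, 1], a₂ = [1, 3], b₂ = [3, 2].
Each slice is an integer combination of E₁ = a₁b₁ᵀ and E₂ = a₂b₂ᵀ: S₀ = −12·E₁, S₁ = −3·E₂; reading off coefficients, c₁ = [-12, 0] and c₂ = [0, -3].
Hence T = [0, 1] ∘ [0, 1] ∘ [-12, 0] + [1, 3] ∘ [3, 2] ∘ [0, -3], so rank(T) ≤ 2.
These bounds meet, so rank(T) = 2.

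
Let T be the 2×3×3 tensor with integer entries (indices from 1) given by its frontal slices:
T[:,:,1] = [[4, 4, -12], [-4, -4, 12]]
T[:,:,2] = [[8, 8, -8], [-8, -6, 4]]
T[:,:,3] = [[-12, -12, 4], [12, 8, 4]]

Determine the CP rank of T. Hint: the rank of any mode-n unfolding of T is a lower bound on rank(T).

3

Lower bound: in the mode-2 unfolding of T (rows indexed by j, columns by (i,k)) the 3×3 minor on rows j ∈ {1, 2, 3}, columns (i,k) ∈ {(1,1), (1,2), (2,2)} is det [[4, 8, -8], [4, 8, -6], [-12, -8, 4]] = -128 ≠ 0, so that unfolding has rank ≥ 3 and hence rank(T) ≥ 3 (CP rank is at least every unfolding rank, though it can be larger).
Upper bound: T is a sum of 3 rank-1 terms, T = [0, 1] ⊗ [0, 1, -2] ⊗ [0, 2, -4] + [1, -1] ⊗ [1, 1, -1] ⊗ [8, 8, -8] + [1, -1] ⊗ [1, 1, 1] ⊗ [-4, 0, -4] (written with every a and b primitive with positive leading entry and the scale carried by c; CP decompositions are not unique, and this one is verified by expanding entrywise), so rank(T) ≤ 3.
These bounds meet, so rank(T) = 3.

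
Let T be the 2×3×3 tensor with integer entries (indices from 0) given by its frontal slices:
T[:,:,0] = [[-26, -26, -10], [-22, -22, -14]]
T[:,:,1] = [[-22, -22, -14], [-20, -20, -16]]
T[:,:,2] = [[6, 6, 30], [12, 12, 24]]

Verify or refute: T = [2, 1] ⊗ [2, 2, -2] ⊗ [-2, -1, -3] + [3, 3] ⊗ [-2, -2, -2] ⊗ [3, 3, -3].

Yes

Reconstruct entrywise from the claimed factors. For example, T[1,1,1] = -20 and Σₗ aₗ[1]bₗ[1]cₗ[1] = (1)·(2)·(-1) + (3)·(-2)·(3) = -20; checking all 18 entries, every one matches. The claim holds.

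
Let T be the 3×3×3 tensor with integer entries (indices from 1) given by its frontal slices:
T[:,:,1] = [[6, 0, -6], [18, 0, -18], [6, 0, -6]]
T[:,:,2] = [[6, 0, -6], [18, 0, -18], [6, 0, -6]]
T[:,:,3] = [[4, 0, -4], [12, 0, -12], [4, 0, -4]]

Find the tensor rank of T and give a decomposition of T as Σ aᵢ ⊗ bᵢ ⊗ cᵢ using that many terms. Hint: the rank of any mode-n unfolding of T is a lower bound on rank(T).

Lower bound: T ≠ 0 (e.g. T[1,1,1] = 6), so rank(T) ≥ 1.
Upper bound: if T = a ⊗ b ⊗ c then every fibre of T is a multiple of the corresponding factor, so read the factors off the fibres through the nonzero entry T[1,1,1] = 6.
The mode-1 fibre T[:,1,1] = [6, 18, 6] gives a = [1, 3, 1] (primitive direction); the mode-2 fibre T[1,:,1] = [6, 0, -6] gives b = [1, 0, -1]; then c[k] = T[1,1,k] / (a[1]·b[1]) = [6, 6, 4] / 1 = [6, 6, 4].
Expanding [1, 3, 1] ⊗ [1, 0, -1] ⊗ [6, 6, 4] reproduces all 27 entries of T, so T = [1, 3, 1] ⊗ [1, 0, -1] ⊗ [6, 6, 4] and rank(T) ≤ 1.
These bounds meet, so rank(T) = 1.
Check entry T[2,1,3] = 12: (3)·(1)·(4) = 12.

rank(T) = 1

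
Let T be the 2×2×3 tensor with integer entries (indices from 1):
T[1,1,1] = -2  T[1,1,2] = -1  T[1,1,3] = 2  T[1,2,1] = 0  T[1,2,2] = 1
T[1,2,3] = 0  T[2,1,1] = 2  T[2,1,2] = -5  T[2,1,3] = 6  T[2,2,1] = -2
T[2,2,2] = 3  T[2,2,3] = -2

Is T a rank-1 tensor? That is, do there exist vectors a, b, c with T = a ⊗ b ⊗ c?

No

The mode-3 unfolding of T (rows indexed by k, columns by (i,j) = (1,1), (1,2), (2,1), (2,2)) is [[-2, 0, 2, -2], [-1, 1, -5, 3], [2, 0, 6, -2]].
There the 3×3 minor on rows k ∈ {1, 2, 3}, columns (i,j) ∈ {(1,1), (1,2), (2,1)} is det [[-2, 0, 2], [-1, 1, -5], [2, 0, 6]] = -16 ≠ 0, so this unfolding has rank ≥ 3; CP rank is at least every unfolding rank, so rank(T) ≥ 3.
In particular rank(T) ≥ 3 > 1, so T is not rank-1.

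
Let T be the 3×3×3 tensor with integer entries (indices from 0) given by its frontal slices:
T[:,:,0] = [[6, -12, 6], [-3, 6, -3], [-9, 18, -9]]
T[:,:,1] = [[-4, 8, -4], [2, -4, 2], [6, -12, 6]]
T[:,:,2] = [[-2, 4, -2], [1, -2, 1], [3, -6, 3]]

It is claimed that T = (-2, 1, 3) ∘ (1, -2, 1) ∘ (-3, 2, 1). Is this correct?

Reconstruct entrywise from the claimed factors. For example, T[2,0,0] = -9 and Σₗ aₗ[2]bₗ[0]cₗ[0] = (3)·(1)·(-3) = -9; checking all 27 entries, every one matches. The claim holds.

Yes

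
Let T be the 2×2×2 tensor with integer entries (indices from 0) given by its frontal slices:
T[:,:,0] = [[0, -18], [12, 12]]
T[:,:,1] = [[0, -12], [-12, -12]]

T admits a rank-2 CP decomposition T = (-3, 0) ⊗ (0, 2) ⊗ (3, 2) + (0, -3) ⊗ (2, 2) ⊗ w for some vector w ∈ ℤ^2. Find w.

w = (-2, 2)

Subtract the known terms from T to get the rank-1 residual R = (0, -3) ⊗ (2, 2) ⊗ w, so R[i,j,k] = a[i]·b[j]·w[k]. Pick indices with nonzero a[1]·b[0] = (-3)·(2) = -6. Only the fibre through (1,0,·) is needed: R[1,0,:] = T[1,0,:] − Σₗ aₗ[1]bₗ[0]cₗ = [12, -12] − (0)·(0)·(3, 2) = [12, -12]. Then w[k] = R[1,0,k] / -6 for each k, giving w = [12, -12] / -6 = (-2, 2).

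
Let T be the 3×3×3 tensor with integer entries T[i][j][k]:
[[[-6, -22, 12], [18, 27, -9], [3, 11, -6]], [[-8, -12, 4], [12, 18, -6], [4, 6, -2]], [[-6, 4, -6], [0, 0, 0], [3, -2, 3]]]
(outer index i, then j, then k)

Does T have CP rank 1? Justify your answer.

The mode-2 unfolding of T (rows indexed by j, columns by (i,k) = (0,0), (0,1), (0,2), (1,0), (1,1), (1,2), (2,0), (2,1), (2,2)) is [[-6, -22, 12, -8, -12, 4, -6, 4, -6], [18, 27, -9, 12, 18, -6, 0, 0, 0], [3, 11, -6, 4, 6, -2, 3, -2, 3]].
There the 2×2 minor on rows j ∈ {0, 1}, columns (i,k) ∈ {(0,0), (0,1)} is det [[-6, -22], [18, 27]] = 234 ≠ 0, so this unfolding has rank ≥ 2; CP rank is at least every unfolding rank, so rank(T) ≥ 2.
In particular rank(T) ≥ 2 > 1, so T is not rank-1.

No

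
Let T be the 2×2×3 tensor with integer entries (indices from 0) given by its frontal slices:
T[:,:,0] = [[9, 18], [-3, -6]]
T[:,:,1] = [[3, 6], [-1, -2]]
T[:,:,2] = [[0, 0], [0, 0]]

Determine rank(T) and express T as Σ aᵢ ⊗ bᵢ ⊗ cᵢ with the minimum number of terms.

Lower bound: T ≠ 0 (e.g. T[0,0,0] = 9), so rank(T) ≥ 1.
Upper bound: if T = a ⊗ b ⊗ c then every fibre of T is a multiple of the corresponding factor, so read the factors off the fibres through the nonzero entry T[0,0,0] = 9.
The mode-1 fibre T[:,0,0] = [9, -3] gives a = [3, -1] (primitive direction); the mode-2 fibre T[0,:,0] = [9, 18] gives b = [1, 2]; then c[k] = T[0,0,k] / (a[0]·b[0]) = [9, 3, 0] / 3 = [3, 1, 0].
Expanding [3, -1] ⊗ [1, 2] ⊗ [3, 1, 0] reproduces all 12 entries of T, so T = [3, -1] ⊗ [1, 2] ⊗ [3, 1, 0] and rank(T) ≤ 1.
These bounds meet, so rank(T) = 1.
Check entry T[0,1,0] = 18: (3)·(2)·(3) = 18.

rank(T) = 1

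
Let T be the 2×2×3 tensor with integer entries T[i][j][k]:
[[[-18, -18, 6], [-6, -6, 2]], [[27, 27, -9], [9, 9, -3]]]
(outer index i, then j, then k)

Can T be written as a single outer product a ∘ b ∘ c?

Yes

If T = a ∘ b ∘ c then every fibre of T is a multiple of the corresponding factor, so read the factors off the fibres through the nonzero entry T[0,0,0] = -18.
The mode-1 fibre T[:,0,0] = [-18, 27] gives a = [2, -3] (primitive direction); the mode-2 fibre T[0,:,0] = [-18, -6] gives b = [3, 1]; then c[k] = T[0,0,k] / (a[0]·b[0]) = [-18, -18, 6] / 6 = [-3, -3, 1].
Expanding [2, -3] ∘ [3, 1] ∘ [-3, -3, 1] reproduces all 12 entries of T, so T = [2, -3] ∘ [3, 1] ∘ [-3, -3, 1] and rank(T) ≤ 1.
Equivalently every frontal slice T[:,:,k] is c[k] times the rank-1 matrix [2, -3] ∘ [3, 1]. So T has rank 1 (it is nonzero).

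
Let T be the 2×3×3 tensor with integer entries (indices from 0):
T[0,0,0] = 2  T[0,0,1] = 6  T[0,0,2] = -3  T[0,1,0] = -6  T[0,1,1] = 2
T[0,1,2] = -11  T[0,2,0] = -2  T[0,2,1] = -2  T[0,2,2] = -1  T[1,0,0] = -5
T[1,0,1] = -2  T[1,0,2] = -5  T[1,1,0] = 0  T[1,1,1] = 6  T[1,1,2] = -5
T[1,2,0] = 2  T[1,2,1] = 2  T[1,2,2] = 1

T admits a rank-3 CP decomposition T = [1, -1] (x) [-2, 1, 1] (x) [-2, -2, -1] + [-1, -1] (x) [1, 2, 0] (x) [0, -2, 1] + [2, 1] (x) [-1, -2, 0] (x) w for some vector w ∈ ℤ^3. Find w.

w = [1, 0, 2]

Subtract the known terms from T to get the rank-1 residual R = [2, 1] (x) [-1, -2, 0] (x) w, so R[i,j,k] = a[i]·b[j]·w[k]. Pick indices with nonzero a[0]·b[0] = (2)·(-1) = -2. Only the fibre through (0,0,·) is needed: R[0,0,:] = T[0,0,:] − Σₗ aₗ[0]bₗ[0]cₗ = [2, 6, -3] − (1)·(-2)·[-2, -2, -1] − (-1)·(1)·[0, -2, 1] = [-2, 0, -4]. Then w[k] = R[0,0,k] / -2 for each k, giving w = [-2, 0, -4] / -2 = [1, 0, 2].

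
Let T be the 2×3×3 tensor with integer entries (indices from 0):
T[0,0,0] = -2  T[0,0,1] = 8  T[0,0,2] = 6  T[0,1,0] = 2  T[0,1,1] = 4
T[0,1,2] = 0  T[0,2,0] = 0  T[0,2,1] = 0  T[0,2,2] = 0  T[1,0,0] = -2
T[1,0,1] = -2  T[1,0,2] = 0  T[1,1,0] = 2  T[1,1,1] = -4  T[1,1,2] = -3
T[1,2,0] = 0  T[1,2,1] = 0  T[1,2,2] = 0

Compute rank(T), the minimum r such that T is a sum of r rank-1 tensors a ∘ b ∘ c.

3

Lower bound: the mode-3 unfolding of T (rows indexed by k, columns by (i,j) = (0,0), (0,1), (0,2), (1,0), (1,1), (1,2)) is [[-2, 2, 0, -2, 2, 0], [8, 4, 0, -2, -4, 0], [6, 0, 0, 0, -3, 0]].
There the 3×3 minor on rows k ∈ {0, 1, 2}, columns (i,j) ∈ {(0,0), (0,1), (1,0)} is det [[-2, 2, -2], [8, 4, -2], [6, 0, 0]] = 24 ≠ 0, so this unfolding has rank ≥ 3; CP rank is at least every unfolding rank, so rank(T) ≥ 3. (Unfolding ranks only ever bound the CP rank from below — rank(T) can be strictly larger than all of them — so the matching upper bound has to come from an explicit 3-term decomposition.)
Upper bound: T is a sum of 3 rank-1 terms, T = [1, 0] ∘ [1, -1, 0] ∘ [0, -2, 0] + [1, 1] ∘ [1, -1, 0] ∘ [-2, 2, 2] + [2, -1] ∘ [2, 1, 0] ∘ [0, 2, 1] (one valid choice — decompositions are not unique — normalised so each a, b is primitive with positive first nonzero entry; check it by expanding all entries), so rank(T) ≤ 3.
These bounds meet, so rank(T) = 3.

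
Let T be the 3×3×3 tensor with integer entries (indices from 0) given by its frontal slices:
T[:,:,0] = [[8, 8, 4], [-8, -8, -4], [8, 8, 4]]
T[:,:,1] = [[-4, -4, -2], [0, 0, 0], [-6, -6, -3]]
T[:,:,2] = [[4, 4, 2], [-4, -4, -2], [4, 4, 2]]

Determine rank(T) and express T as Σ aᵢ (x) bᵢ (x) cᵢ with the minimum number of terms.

Lower bound: the mode-1 unfolding of T (rows indexed by i, columns by (j,k) = (0,0), (0,1), (0,2), (1,0), (1,1), (1,2), (2,0), (2,1), (2,2)) is [[8, -4, 4, 8, -4, 4, 4, -2, 2], [-8, 0, -4, -8, 0, -4, -4, 0, -2], [8, -6, 4, 8, -6, 4, 4, -3, 2]].
There the 2×2 minor on rows i ∈ {0, 1}, columns (j,k) ∈ {(0,0), (0,1)} is det [[8, -4], [-8, 0]] = -32 ≠ 0, so this unfolding has rank ≥ 2; CP rank is at least every unfolding rank, so rank(T) ≥ 2. (Flattening ranks never certify an upper bound on CP rank; for that we must actually write T with 2 rank-1 terms.)
Upper bound — finding two terms. Every mode-2 slice of T is a multiple of one matrix: T[:,j,:] = b[j]·M with b = (2, 2, 1) and M = [[4, -2, 2], [-4, 0, -2], [4, -3, 2]] (rows indexed by i, columns by k). So it suffices to write M as a sum of two rank-1 matrices.
The rows of M satisfy (row 1) = −3·(row 0) + 2·(row 2), so splitting by rows, M = (1, -3, 0)(4, -2, 2)ᵀ + (0, 2, 1)(4, -3, 2)ᵀ.
Hence T = (1, -3, 0) (x) (2, 2, 1) (x) (4, -2, 2) + (0, 2, 1) (x) (2, 2, 1) (x) (4, -3, 2), so rank(T) ≤ 2.
These bounds meet, so rank(T) = 2.
Check entry T[1,0,0] = -8: (-3)·(2)·(4) + (2)·(2)·(4) = -8.

rank(T) = 2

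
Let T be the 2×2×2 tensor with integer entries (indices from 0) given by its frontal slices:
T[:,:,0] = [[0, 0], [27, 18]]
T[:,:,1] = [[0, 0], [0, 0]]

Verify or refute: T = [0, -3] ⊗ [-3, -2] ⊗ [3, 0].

Reconstruct entrywise from the claimed factors. For example, T[0,1,0] = 0 and Σₗ aₗ[0]bₗ[1]cₗ[0] = (0)·(-2)·(3) = 0; checking all 8 entries, every one matches. The claim holds.

Yes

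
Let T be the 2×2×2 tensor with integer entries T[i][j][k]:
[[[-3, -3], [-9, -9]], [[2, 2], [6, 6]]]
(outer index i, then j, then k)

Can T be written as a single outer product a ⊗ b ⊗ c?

Yes

The mode-1 fibre T[:,0,0] = [-3, 2] gives a = [3, -2] (primitive direction); the mode-2 fibre T[0,:,0] = [-3, -9] gives b = [1, 3]; then c[k] = T[0,0,k] / (a[0]·b[0]) = [-3, -3] / 3 = [-1, -1].
Expanding [3, -2] ⊗ [1, 3] ⊗ [-1, -1] reproduces all 8 entries of T, so T = [3, -2] ⊗ [1, 3] ⊗ [-1, -1] and rank(T) ≤ 1.
Equivalently every frontal slice T[:,:,k] is c[k] times the rank-1 matrix [3, -2] ⊗ [1, 3]. So T has rank 1 (it is nonzero).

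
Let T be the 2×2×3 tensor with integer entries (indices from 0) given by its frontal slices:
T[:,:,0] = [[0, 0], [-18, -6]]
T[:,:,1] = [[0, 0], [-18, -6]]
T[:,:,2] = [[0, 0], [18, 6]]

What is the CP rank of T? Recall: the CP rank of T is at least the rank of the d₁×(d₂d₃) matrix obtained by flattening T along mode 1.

1

Lower bound: T ≠ 0 (e.g. T[1,0,0] = -18), so rank(T) ≥ 1.
Upper bound: if T = a ∘ b ∘ c then every fibre of T is a multiple of the corresponding factor, so read the factors off the fibres through the nonzero entry T[1,0,0] = -18.
The mode-1 fibre T[:,0,0] = [0, -18] gives a = [0, 1] (primitive direction); the mode-2 fibre T[1,:,0] = [-18, -6] gives b = [3, 1]; then c[k] = T[1,0,k] / (a[1]·b[0]) = [-18, -18, 18] / 3 = [-6, -6, 6].
Expanding [0, 1] ∘ [3, 1] ∘ [-6, -6, 6] reproduces all 12 entries of T, so T = [0, 1] ∘ [3, 1] ∘ [-6, -6, 6] and rank(T) ≤ 1.
These bounds meet, so rank(T) = 1.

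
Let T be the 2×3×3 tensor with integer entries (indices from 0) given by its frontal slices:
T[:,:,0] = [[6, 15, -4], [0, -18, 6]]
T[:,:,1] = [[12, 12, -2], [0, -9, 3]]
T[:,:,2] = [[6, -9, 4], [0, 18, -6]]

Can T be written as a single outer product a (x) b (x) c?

No

The mode-3 unfolding of T (rows indexed by k, columns by (i,j) = (0,0), (0,1), (0,2), (1,0), (1,1), (1,2)) is [[6, 15, -4, 0, -18, 6], [12, 12, -2, 0, -9, 3], [6, -9, 4, 0, 18, -6]].
There the 2×2 minor on rows k ∈ {0, 1}, columns (i,j) ∈ {(0,0), (0,1)} is det [[6, 15], [12, 12]] = -108 ≠ 0, so this unfolding has rank ≥ 2; CP rank is at least every unfolding rank, so rank(T) ≥ 2.
In particular rank(T) ≥ 2 > 1, so T is not rank-1.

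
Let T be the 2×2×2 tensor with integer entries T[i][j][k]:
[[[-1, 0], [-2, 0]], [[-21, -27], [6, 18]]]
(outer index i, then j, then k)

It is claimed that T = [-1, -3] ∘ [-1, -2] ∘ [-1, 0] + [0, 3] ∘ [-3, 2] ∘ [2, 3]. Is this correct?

Yes

Reconstruct entrywise from the claimed factors. For example, T[1,0,1] = -27 and Σₗ aₗ[1]bₗ[0]cₗ[1] = (-3)·(-1)·(0) + (3)·(-3)·(3) = -27; checking all 8 entries, every one matches. The claim holds.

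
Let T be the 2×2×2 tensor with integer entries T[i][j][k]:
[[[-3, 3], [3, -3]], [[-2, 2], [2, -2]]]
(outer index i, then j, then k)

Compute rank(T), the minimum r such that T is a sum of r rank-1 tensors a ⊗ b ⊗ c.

1

Lower bound: T ≠ 0 (e.g. T[0,0,0] = -3), so rank(T) ≥ 1.
Upper bound: if T = a ⊗ b ⊗ c then every fibre of T is a multiple of the corresponding factor, so read the factors off the fibres through the nonzero entry T[0,0,0] = -3.
The mode-1 fibre T[:,0,0] = [-3, -2] gives a = [3, 2] (primitive direction); the mode-2 fibre T[0,:,0] = [-3, 3] gives b = [1, -1]; then c[k] = T[0,0,k] / (a[0]·b[0]) = [-3, 3] / 3 = [-1, 1].
Expanding [3, 2] ⊗ [1, -1] ⊗ [-1, 1] reproduces all 8 entries of T, so T = [3, 2] ⊗ [1, -1] ⊗ [-1, 1] and rank(T) ≤ 1.
These bounds meet, so rank(T) = 1.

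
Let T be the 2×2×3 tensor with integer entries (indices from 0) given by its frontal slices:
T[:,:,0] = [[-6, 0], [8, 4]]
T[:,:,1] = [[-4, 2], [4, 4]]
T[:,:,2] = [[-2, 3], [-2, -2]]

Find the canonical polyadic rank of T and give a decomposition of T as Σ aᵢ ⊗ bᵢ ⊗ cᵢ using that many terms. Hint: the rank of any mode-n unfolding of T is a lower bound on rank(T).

Lower bound: the mode-3 unfolding of T (rows indexed by k, columns by (i,j) = (0,0), (0,1), (1,0), (1,1)) is [[-6, 0, 8, 4], [-4, 2, 4, 4], [-2, 3, -2, -2]].
There the 3×3 minor on rows k ∈ {0, 1, 2}, columns (i,j) ∈ {(0,0), (0,1), (1,0)} is det [[-6, 0, 8], [-4, 2, 4], [-2, 3, -2]] = 32 ≠ 0, so this unfolding has rank ≥ 3; CP rank is at least every unfolding rank, so rank(T) ≥ 3. (Unfolding ranks only ever bound the CP rank from below — rank(T) can be strictly larger than all of them — so the matching upper bound has to come from an explicit 3-term decomposition.)
Upper bound: T is a sum of 3 rank-1 terms, T = [1, -2] ⊗ [2, 1] ⊗ [-2, -2, 1] + [1, -1] ⊗ [1, 0] ⊗ [0, 4, -2] + [1, 0] ⊗ [1, -1] ⊗ [-2, -4, -2] (one valid choice — decompositions are not unique — normalised so each a, b is primitive with positive first nonzero entry; check it by expanding all entries), so rank(T) ≤ 3.
These bounds meet, so rank(T) = 3.

rank(T) = 3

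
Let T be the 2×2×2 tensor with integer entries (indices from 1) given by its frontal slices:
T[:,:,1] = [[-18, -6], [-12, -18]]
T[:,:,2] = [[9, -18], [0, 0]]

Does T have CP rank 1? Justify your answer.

No

The mode-3 unfolding of T (rows indexed by k, columns by (i,j) = (1,1), (1,2), (2,1), (2,2)) is [[-18, -6, -12, -18], [9, -18, 0, 0]].
There the 2×2 minor on rows k ∈ {1, 2}, columns (i,j) ∈ {(1,1), (1,2)} is det [[-18, -6], [9, -18]] = 378 ≠ 0, so this unfolding has rank ≥ 2; CP rank is at least every unfolding rank, so rank(T) ≥ 2.
In particular rank(T) ≥ 2 > 1, so T is not rank-1.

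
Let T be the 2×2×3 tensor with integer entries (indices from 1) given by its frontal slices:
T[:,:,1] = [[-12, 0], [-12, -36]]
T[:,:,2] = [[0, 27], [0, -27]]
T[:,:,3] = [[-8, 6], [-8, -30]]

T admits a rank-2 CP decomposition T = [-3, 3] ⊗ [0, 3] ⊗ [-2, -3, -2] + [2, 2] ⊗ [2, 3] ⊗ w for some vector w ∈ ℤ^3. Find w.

Subtract the known terms from T to get the rank-1 residual R = [2, 2] ⊗ [2, 3] ⊗ w, so R[i,j,k] = a[i]·b[j]·w[k]. Pick indices with nonzero a[1]·b[1] = (2)·(2) = 4. Only the fibre through (1,1,·) is needed: R[1,1,:] = T[1,1,:] − Σₗ aₗ[1]bₗ[1]cₗ = [-12, 0, -8] − (-3)·(0)·[-2, -3, -2] = [-12, 0, -8]. Then w[k] = R[1,1,k] / 4 for each k, giving w = [-12, 0, -8] / 4 = [-3, 0, -2].

w = [-3, 0, -2]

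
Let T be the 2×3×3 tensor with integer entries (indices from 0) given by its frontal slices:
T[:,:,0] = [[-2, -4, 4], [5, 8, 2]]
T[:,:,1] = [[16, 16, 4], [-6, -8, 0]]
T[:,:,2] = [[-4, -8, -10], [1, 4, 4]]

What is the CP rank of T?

Lower bound: the mode-3 unfolding of T (rows indexed by k, columns by (i,j) = (0,0), (0,1), (0,2), (1,0), (1,1), (1,2)) is [[-2, -4, 4, 5, 8, 2], [16, 16, 4, -6, -8, 0], [-4, -8, -10, 1, 4, 4]].
There the 3×3 minor on rows k ∈ {0, 1, 2}, columns (i,j) ∈ {(0,0), (0,1), (0,2)} is det [[-2, -4, 4], [16, 16, 4], [-4, -8, -10]] = -576 ≠ 0, so this unfolding has rank ≥ 3; CP rank is at least every unfolding rank, so rank(T) ≥ 3. (This is only a lower bound: in general the CP rank may exceed every unfolding rank, so we still need to exhibit 3 rank-1 terms summing to T.)
Upper bound: T is a sum of 3 rank-1 terms, T = [1, -1] (x) [1, 2, 1] (x) [-4, 4, -2] + [1, 0] (x) [1, 1, 1] (x) [4, 8, -4] + [2, -1] (x) [1, 0, -2] (x) [-1, 2, 1] (written with every a and b primitive with positive leading entry and the scale carried by c; CP decompositions are not unique, and this one is verified by expanding entrywise), so rank(T) ≤ 3.
These bounds meet, so rank(T) = 3.

3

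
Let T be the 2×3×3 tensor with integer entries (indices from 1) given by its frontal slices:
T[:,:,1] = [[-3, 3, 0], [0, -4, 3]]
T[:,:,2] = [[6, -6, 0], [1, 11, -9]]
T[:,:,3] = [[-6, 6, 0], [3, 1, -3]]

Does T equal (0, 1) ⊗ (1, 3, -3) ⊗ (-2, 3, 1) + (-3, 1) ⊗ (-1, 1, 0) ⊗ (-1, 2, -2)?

No

Reconstruct entry (2,1,1) from the claimed factors: Σₗ aₗ[2]bₗ[1]cₗ[1] = (1)·(1)·(-2) + (1)·(-1)·(-1) = -1, but T[2,1,1] = 0. The claim is false.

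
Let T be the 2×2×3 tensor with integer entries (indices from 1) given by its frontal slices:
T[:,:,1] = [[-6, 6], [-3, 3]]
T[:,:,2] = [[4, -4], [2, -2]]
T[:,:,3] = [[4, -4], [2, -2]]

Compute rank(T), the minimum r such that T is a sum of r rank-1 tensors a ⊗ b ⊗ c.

Lower bound: T ≠ 0 (e.g. T[1,1,1] = -6), so rank(T) ≥ 1.
Upper bound: if T = a ⊗ b ⊗ c then every fibre of T is a multiple of the corresponding factor, so read the factors off the fibres through the nonzero entry T[1,1,1] = -6.
The mode-1 fibre T[:,1,1] = [-6, -3] gives a = [2, 1] (primitive direction); the mode-2 fibre T[1,:,1] = [-6, 6] gives b = [1, -1]; then c[k] = T[1,1,k] / (a[1]·b[1]) = [-6, 4, 4] / 2 = [-3, 2, 2].
Expanding [2, 1] ⊗ [1, -1] ⊗ [-3, 2, 2] reproduces all 12 entries of T, so T = [2, 1] ⊗ [1, -1] ⊗ [-3, 2, 2] and rank(T) ≤ 1.
These bounds meet, so rank(T) = 1.

1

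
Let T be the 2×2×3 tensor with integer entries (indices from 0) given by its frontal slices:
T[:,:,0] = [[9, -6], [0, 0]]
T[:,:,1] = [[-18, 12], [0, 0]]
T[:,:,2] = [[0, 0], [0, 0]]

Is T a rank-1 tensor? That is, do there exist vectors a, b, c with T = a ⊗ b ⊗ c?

Yes

The mode-1 fibre T[:,0,0] = [9, 0] gives a = [1, 0] (primitive direction); the mode-2 fibre T[0,:,0] = [9, -6] gives b = [3, -2]; then c[k] = T[0,0,k] / (a[0]·b[0]) = [9, -18, 0] / 3 = [3, -6, 0].
Expanding [1, 0] ⊗ [3, -2] ⊗ [3, -6, 0] reproduces all 12 entries of T, so T = [1, 0] ⊗ [3, -2] ⊗ [3, -6, 0] and rank(T) ≤ 1.
Equivalently every frontal slice T[:,:,k] is c[k] times the rank-1 matrix [1, 0] ⊗ [3, -2]. So T has rank 1 (it is nonzero).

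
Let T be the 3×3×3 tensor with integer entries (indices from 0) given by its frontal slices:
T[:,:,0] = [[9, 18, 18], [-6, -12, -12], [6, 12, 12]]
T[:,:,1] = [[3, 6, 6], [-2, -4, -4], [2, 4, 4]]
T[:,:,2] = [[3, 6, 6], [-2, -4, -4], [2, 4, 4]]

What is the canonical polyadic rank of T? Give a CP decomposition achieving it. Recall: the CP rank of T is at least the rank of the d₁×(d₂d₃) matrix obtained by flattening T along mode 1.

Lower bound: T ≠ 0 (e.g. T[0,0,0] = 9), so rank(T) ≥ 1.
Upper bound: if T = a ⊗ b ⊗ c then every fibre of T is a multiple of the corresponding factor, so read the factors off the fibres through the nonzero entry T[0,0,0] = 9.
The mode-1 fibre T[:,0,0] = [9, -6, 6] gives a = [3, -2, 2] (primitive direction); the mode-2 fibre T[0,:,0] = [9, 18, 18] gives b = [1, 2, 2]; then c[k] = T[0,0,k] / (a[0]·b[0]) = [9, 3, 3] / 3 = [3, 1, 1].
Expanding [3, -2, 2] ⊗ [1, 2, 2] ⊗ [3, 1, 1] reproduces all 27 entries of T, so T = [3, -2, 2] ⊗ [1, 2, 2] ⊗ [3, 1, 1] and rank(T) ≤ 1.
These bounds meet, so rank(T) = 1.

rank(T) = 1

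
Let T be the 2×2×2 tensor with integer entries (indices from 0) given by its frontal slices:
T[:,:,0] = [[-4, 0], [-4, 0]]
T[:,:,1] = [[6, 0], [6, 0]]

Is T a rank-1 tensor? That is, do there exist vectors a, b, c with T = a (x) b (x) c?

If T = a (x) b (x) c then every fibre of T is a multiple of the corresponding factor, so read the factors off the fibres through the nonzero entry T[0,0,0] = -4.
The mode-1 fibre T[:,0,0] = [-4, -4] gives a = (1, 1) (primitive direction); the mode-2 fibre T[0,:,0] = [-4, 0] gives b = (1, 0); then c[k] = T[0,0,k] / (a[0]·b[0]) = [-4, 6] / 1 = (-4, 6).
Expanding (1, 1) (x) (1, 0) (x) (-4, 6) reproduces all 8 entries of T, so T = (1, 1) (x) (1, 0) (x) (-4, 6) and rank(T) ≤ 1.
Equivalently every frontal slice T[:,:,k] is c[k] times the rank-1 matrix (1, 1) (x) (1, 0). So T has rank 1 (it is nonzero).

Yes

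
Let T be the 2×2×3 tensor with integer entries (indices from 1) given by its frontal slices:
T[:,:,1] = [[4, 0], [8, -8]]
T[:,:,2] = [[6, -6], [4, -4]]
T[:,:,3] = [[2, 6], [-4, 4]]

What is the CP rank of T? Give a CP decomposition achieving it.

rank(T) = 3

Lower bound: the mode-3 unfolding of T (rows indexed by k, columns by (i,j) = (1,1), (1,2), (2,1), (2,2)) is [[4, 0, 8, -8], [6, -6, 4, -4], [2, 6, -4, 4]].
There the 3×3 minor on rows k ∈ {1, 2, 3}, columns (i,j) ∈ {(1,1), (1,2), (2,1)} is det [[4, 0, 8], [6, -6, 4], [2, 6, -4]] = 384 ≠ 0, so this unfolding has rank ≥ 3; CP rank is at least every unfolding rank, so rank(T) ≥ 3. (Unfolding ranks only ever bound the CP rank from below — rank(T) can be strictly larger than all of them — so the matching upper bound has to come from an explicit 3-term decomposition.)
Upper bound: T is a sum of 3 rank-1 terms, T = [1, -2] ⊗ [1, -1] ⊗ [-2, 2, -2] + [1, 0] ⊗ [1, 0] ⊗ [4, 0, 8] + [1, 2] ⊗ [1, -1] ⊗ [2, 4, -4] (one valid choice — decompositions are not unique — normalised so each a, b is primitive with positive first nonzero entry; check it by expanding all entries), so rank(T) ≤ 3.
These bounds meet, so rank(T) = 3.
Check entry T[1,2,1] = 0: (1)·(-1)·(-2) + (1)·(0)·(4) + (1)·(-1)·(2) = 0.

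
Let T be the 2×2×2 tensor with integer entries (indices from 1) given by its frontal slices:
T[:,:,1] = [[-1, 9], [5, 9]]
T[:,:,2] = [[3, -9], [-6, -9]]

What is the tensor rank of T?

Lower bound: the mode-3 unfolding of T (rows indexed by k, columns by (i,j) = (1,1), (1,2), (2,1), (2,2)) is [[-1, 9, 5, 9], [3, -9, -6, -9]].
There the 2×2 minor on rows k ∈ {1, 2}, columns (i,j) ∈ {(1,1), (1,2)} is det [[-1, 9], [3, -9]] = -18 ≠ 0, so this unfolding has rank ≥ 2; CP rank is at least every unfolding rank, so rank(T) ≥ 2. (Flattening ranks never certify an upper bound on CP rank; for that we must actually write T with 2 rank-1 terms.)
Upper bound — finding two terms. Write S_k = T[:,:,k] for the frontal slices: S₁ = [[-1, 9], [5, 9]], S₂ = [[3, -9], [-6, -9]].
If T = a₁ ⊗ b₁ ⊗ c₁ + a₂ ⊗ b₂ ⊗ c₂ then each S_k = c₁[k]·a₁b₁ᵀ + c₂[k]·a₂b₂ᵀ. S₁ and S₂ are linearly independent, so a₁b₁ᵀ and a₂b₂ᵀ must span the same plane of matrices: they are the rank-1 matrices of the form x·S₁ + y·S₂.
det(x·S₁ + y·S₂) is −54·x² + 135·xy − 81·y² = (-27)·(2·x − 3·y)(x − y), vanishing at (x:y) = (3:2) and (1:1).
M₁ = 3·S₁ + 2·S₂ = [[3, 9], [3, 9]] = 3·(1, 1)(1, 3)ᵀ and M₂ = S₁ + S₂ = [[2, 0], [-1, 0]] = (2, -1)(1, 0)ᵀ, so take a₁ = (1, 1), b₁ = (1, 3), a₂ = (2, -1), b₂ = (1, 0).
Each slice is an integer combination of E₁ = a₁b₁ᵀ and E₂ = a₂b₂ᵀ: S₁ = 3·E₁ − 2·E₂, S₂ = −3·E₁ + 3·E₂; reading off coefficients, c₁ = (3, -3) and c₂ = (-2, 3).
Hence T = (1, 1) ⊗ (1, 3) ⊗ (3, -3) + (2, -1) ⊗ (1, 0) ⊗ (-2, 3), so rank(T) ≤ 2.
These bounds meet, so rank(T) = 2.

2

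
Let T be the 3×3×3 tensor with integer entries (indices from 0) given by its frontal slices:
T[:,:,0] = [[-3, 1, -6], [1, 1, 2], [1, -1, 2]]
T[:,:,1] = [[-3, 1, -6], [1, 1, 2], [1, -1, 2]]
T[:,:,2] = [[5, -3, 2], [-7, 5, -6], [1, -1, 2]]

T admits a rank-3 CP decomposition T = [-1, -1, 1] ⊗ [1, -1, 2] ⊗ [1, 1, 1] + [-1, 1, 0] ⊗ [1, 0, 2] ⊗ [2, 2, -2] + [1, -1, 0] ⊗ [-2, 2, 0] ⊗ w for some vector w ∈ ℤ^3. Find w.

Subtract the known terms from T to get the rank-1 residual R = [1, -1, 0] ⊗ [-2, 2, 0] ⊗ w, so R[i,j,k] = a[i]·b[j]·w[k]. Pick indices with nonzero a[0]·b[0] = (1)·(-2) = -2. Only the fibre through (0,0,·) is needed: R[0,0,:] = T[0,0,:] − Σₗ aₗ[0]bₗ[0]cₗ = [-3, -3, 5] − (-1)·(1)·[1, 1, 1] − (-1)·(1)·[2, 2, -2] = [0, 0, 4]. Then w[k] = R[0,0,k] / -2 for each k, giving w = [0, 0, 4] / -2 = [0, 0, -2].

w = [0, 0, -2]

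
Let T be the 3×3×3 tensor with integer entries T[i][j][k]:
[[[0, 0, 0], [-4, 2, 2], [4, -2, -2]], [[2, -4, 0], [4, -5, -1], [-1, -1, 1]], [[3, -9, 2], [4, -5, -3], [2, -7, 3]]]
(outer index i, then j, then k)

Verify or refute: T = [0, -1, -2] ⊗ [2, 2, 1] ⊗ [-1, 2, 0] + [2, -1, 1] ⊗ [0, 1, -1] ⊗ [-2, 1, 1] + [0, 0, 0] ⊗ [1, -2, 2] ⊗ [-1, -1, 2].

Reconstruct entry (2,0,0) from the claimed factors: Σₗ aₗ[2]bₗ[0]cₗ[0] = (-2)·(2)·(-1) + (1)·(0)·(-2) + (0)·(1)·(-1) = 4, but T[2,0,0] = 3. The claim is false.

No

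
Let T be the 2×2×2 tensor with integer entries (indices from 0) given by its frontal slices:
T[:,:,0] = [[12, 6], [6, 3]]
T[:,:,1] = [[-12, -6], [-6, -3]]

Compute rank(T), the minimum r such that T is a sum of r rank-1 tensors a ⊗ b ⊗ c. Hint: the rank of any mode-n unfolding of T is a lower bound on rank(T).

Lower bound: T ≠ 0 (e.g. T[0,0,0] = 12), so rank(T) ≥ 1.
Upper bound: if T = a ⊗ b ⊗ c then every fibre of T is a multiple of the corresponding factor, so read the factors off the fibres through the nonzero entry T[0,0,0] = 12.
The mode-1 fibre T[:,0,0] = [12, 6] gives a = [2, 1] (primitive direction); the mode-2 fibre T[0,:,0] = [12, 6] gives b = [2, 1]; then c[k] = T[0,0,k] / (a[0]·b[0]) = [12, -12] / 4 = [3, -3].
Expanding [2, 1] ⊗ [2, 1] ⊗ [3, -3] reproduces all 8 entries of T, so T = [2, 1] ⊗ [2, 1] ⊗ [3, -3] and rank(T) ≤ 1.
These bounds meet, so rank(T) = 1.

1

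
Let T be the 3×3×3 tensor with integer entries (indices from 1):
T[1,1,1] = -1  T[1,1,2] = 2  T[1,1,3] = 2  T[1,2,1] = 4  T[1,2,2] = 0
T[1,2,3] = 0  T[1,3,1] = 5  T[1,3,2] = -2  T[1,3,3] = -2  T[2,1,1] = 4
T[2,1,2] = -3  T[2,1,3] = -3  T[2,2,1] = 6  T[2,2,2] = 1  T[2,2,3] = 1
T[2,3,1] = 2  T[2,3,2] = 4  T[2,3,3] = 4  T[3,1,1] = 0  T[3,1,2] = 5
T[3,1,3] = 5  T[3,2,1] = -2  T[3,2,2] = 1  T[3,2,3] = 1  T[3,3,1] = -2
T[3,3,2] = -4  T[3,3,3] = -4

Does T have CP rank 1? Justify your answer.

No

The mode-1 unfolding of T (rows indexed by i, columns by (j,k) = (1,1), (1,2), (1,3), (2,1), (2,2), (2,3), (3,1), (3,2), (3,3)) is [[-1, 2, 2, 4, 0, 0, 5, -2, -2], [4, -3, -3, 6, 1, 1, 2, 4, 4], [0, 5, 5, -2, 1, 1, -2, -4, -4]].
There the 3×3 minor on rows i ∈ {1, 2, 3}, columns (j,k) ∈ {(1,1), (1,2), (2,1)} is det [[-1, 2, 4], [4, -3, 6], [0, 5, -2]] = 120 ≠ 0, so this unfolding has rank ≥ 3; CP rank is at least every unfolding rank, so rank(T) ≥ 3.
In particular rank(T) ≥ 3 > 1, so T is not rank-1.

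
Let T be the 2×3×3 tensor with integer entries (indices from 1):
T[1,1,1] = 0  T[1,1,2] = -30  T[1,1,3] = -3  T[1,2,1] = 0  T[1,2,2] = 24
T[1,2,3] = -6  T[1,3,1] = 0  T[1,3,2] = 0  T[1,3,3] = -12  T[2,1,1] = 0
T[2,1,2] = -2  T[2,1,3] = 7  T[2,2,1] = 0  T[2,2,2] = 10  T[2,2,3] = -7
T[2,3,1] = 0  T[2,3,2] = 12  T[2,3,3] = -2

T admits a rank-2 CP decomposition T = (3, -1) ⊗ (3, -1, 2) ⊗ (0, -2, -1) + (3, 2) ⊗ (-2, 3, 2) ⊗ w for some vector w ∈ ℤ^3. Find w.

Subtract the known terms from T to get the rank-1 residual R = (3, 2) ⊗ (-2, 3, 2) ⊗ w, so R[i,j,k] = a[i]·b[j]·w[k]. Pick indices with nonzero a[1]·b[1] = (3)·(-2) = -6. Only the fibre through (1,1,·) is needed: R[1,1,:] = T[1,1,:] − Σₗ aₗ[1]bₗ[1]cₗ = [0, -30, -3] − (3)·(3)·(0, -2, -1) = [0, -12, 6]. Then w[k] = R[1,1,k] / -6 for each k, giving w = [0, -12, 6] / -6 = (0, 2, -1).

w = (0, 2, -1)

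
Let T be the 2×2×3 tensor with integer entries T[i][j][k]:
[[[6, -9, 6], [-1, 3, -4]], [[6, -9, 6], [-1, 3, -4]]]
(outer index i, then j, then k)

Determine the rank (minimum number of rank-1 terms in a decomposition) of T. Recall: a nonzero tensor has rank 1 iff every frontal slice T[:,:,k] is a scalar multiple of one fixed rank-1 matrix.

2

Lower bound: in the mode-2 unfolding of T (rows indexed by j, columns by (i,k)) the 2×2 minor on rows j ∈ {0, 1}, columns (i,k) ∈ {(0,0), (0,1)} is det [[6, -9], [-1, 3]] = 9 ≠ 0, so that unfolding has rank ≥ 2 and hence rank(T) ≥ 2 (CP rank is at least every unfolding rank, though it can be larger).
Upper bound: T[i,:,:] = a[i]·M for every slice, with a = (1, 1) and M = [[6, -9, 6], [-1, 3, -4]] (rows j, columns k).
Splitting M by its rows (j = 0, 1), M = (1, 0)(6, -9, 6)ᵀ + (0, 1)(-1, 3, -4)ᵀ.
Hence T = (1, 1) (x) (1, 0) (x) (6, -9, 6) + (1, 1) (x) (0, 1) (x) (-1, 3, -4), so rank(T) ≤ 2.
These bounds meet, so rank(T) = 2.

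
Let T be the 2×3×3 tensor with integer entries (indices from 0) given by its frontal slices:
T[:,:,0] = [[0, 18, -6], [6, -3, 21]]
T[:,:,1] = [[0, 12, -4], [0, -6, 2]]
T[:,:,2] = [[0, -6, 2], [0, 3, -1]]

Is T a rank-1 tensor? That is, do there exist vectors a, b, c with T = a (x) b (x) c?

The mode-2 unfolding of T (rows indexed by j, columns by (i,k) = (0,0), (0,1), (0,2), (1,0), (1,1), (1,2)) is [[0, 0, 0, 6, 0, 0], [18, 12, -6, -3, -6, 3], [-6, -4, 2, 21, 2, -1]].
There the 2×2 minor on rows j ∈ {0, 1}, columns (i,k) ∈ {(0,0), (1,0)} is det [[0, 6], [18, -3]] = -108 ≠ 0, so this unfolding has rank ≥ 2; CP rank is at least every unfolding rank, so rank(T) ≥ 2.
In particular rank(T) ≥ 2 > 1, so T is not rank-1.

No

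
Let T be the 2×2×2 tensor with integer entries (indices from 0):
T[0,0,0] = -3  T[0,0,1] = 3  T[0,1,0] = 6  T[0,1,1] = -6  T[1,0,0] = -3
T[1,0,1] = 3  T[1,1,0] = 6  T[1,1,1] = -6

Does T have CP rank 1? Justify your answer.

Yes

If T = a ⊗ b ⊗ c then every fibre of T is a multiple of the corresponding factor, so read the factors off the fibres through the nonzero entry T[0,0,0] = -3.
The mode-1 fibre T[:,0,0] = [-3, -3] gives a = (1, 1) (primitive direction); the mode-2 fibre T[0,:,0] = [-3, 6] gives b = (1, -2); then c[k] = T[0,0,k] / (a[0]·b[0]) = [-3, 3] / 1 = (-3, 3).
Expanding (1, 1) ⊗ (1, -2) ⊗ (-3, 3) reproduces all 8 entries of T, so T = (1, 1) ⊗ (1, -2) ⊗ (-3, 3) and rank(T) ≤ 1.
Equivalently every frontal slice T[:,:,k] is c[k] times the rank-1 matrix (1, 1) ⊗ (1, -2). So T has rank 1 (it is nonzero).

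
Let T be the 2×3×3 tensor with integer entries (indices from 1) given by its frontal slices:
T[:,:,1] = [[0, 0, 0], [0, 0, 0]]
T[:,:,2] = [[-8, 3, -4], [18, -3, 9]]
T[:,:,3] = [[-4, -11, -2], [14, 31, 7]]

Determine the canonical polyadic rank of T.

2

Lower bound: the mode-2 unfolding of T (rows indexed by j, columns by (i,k) = (1,1), (1,2), (1,3), (2,1), (2,2), (2,3)) is [[0, -8, -4, 0, 18, 14], [0, 3, -11, 0, -3, 31], [0, -4, -2, 0, 9, 7]].
There the 2×2 minor on rows j ∈ {1, 2}, columns (i,k) ∈ {(1,2), (1,3)} is det [[-8, -4], [3, -11]] = 100 ≠ 0, so this unfolding has rank ≥ 2; CP rank is at least every unfolding rank, so rank(T) ≥ 2. (This is only a lower bound: in general the CP rank may exceed every unfolding rank, so we still need to exhibit 2 rank-1 terms summing to T.)
Upper bound — finding two terms. Write S_k = T[:,:,k] for the frontal slices: S₁ = [[0, 0, 0], [0, 0, 0]], S₂ = [[-8, 3, -4], [18, -3, 9]], S₃ = [[-4, -11, -2], [14, 31, 7]].
If T = a₁ ⊗ b₁ ⊗ c₁ + a₂ ⊗ b₂ ⊗ c₂ then each S_k = c₁[k]·a₁b₁ᵀ + c₂[k]·a₂b₂ᵀ. S₂ and S₃ are linearly independent, so a₁b₁ᵀ and a₂b₂ᵀ must span the same plane of matrices: they are the rank-1 matrices of the form x·S₂ + y·S₃.
The 2×2 minor of x·S₂ + y·S₃ on rows {1,2}, columns {1,2} is −30·x² − 80·xy + 30·y² = (-10)·(x + 3·y)(3·x − y), vanishing at (x:y) = (3:-1) and (1:3).
M₁ = 3·S₂ − S₃ = [[-20, 20, -10], [40, -40, 20]] = (-10)·[1, -2][2, -2, 1]ᵀ and M₂ = S₂ + 3·S₃ = [[-20, -30, -10], [60, 90, 30]] = (-10)·[1, -3][2, 3, 1]ᵀ, so take a₁ = [1, -2], b₁ = [2, -2, 1], a₂ = [1, -3], b₂ = [2, 3, 1].
Each slice is an integer combination of E₁ = a₁b₁ᵀ and E₂ = a₂b₂ᵀ: S₁ = 0, S₂ = −3·E₁ − E₂, S₃ = E₁ − 3·E₂; reading off coefficients, c₁ = [0, -3, 1] and c₂ = [0, -1, -3].
Hence T = [1, -2] ⊗ [2, -2, 1] ⊗ [0, -3, 1] + [1, -3] ⊗ [2, 3, 1] ⊗ [0, -1, -3], so rank(T) ≤ 2.
These bounds meet, so rank(T) = 2.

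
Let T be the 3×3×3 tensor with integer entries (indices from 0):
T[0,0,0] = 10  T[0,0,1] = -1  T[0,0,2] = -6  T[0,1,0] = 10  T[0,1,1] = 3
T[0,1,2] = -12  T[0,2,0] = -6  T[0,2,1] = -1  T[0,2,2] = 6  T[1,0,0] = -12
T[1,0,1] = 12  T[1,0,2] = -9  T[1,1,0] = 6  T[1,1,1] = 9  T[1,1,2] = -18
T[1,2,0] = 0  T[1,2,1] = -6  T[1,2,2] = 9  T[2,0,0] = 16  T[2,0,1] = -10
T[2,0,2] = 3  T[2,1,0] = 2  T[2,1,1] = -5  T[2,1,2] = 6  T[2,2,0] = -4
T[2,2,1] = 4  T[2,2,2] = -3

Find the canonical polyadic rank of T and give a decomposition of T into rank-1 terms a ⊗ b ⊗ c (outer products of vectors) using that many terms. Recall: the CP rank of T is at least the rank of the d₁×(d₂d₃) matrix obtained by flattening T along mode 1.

Lower bound: the mode-3 unfolding of T (rows indexed by k, columns by (i,j) = (0,0), (0,1), (0,2), (1,0), (1,1), (1,2), (2,0), (2,1), (2,2)) is [[10, 10, -6, -12, 6, 0, 16, 2, -4], [-1, 3, -1, 12, 9, -6, -10, -5, 4], [-6, -12, 6, -9, -18, 9, 3, 6, -3]].
There the 2×2 minor on rows k ∈ {0, 1}, columns (i,j) ∈ {(0,0), (0,1)} is det [[10, 10], [-1, 3]] = 40 ≠ 0, so this unfolding has rank ≥ 2; CP rank is at least every unfolding rank, so rank(T) ≥ 2. (Unfolding ranks only ever bound the CP rank from below — rank(T) can be strictly larger than all of them — so the matching upper bound has to come from an explicit 2-term decomposition.)
Upper bound — finding two terms. Write S_k = T[:,:,k] for the frontal slices: S₀ = [[10, 10, -6], [-12, 6, 0], [16, 2, -4]], S₁ = [[-1, 3, -1], [12, 9, -6], [-10, -5, 4]], S₂ = [[-6, -12, 6], [-9, -18, 9], [3, 6, -3]].
If T = a₁ ⊗ b₁ ⊗ c₁ + a₂ ⊗ b₂ ⊗ c₂ then each S_k = c₁[k]·a₁b₁ᵀ + c₂[k]·a₂b₂ᵀ. S₀ and S₁ are linearly independent, so a₁b₁ᵀ and a₂b₂ᵀ must span the same plane of matrices: they are the rank-1 matrices of the form x·S₀ + y·S₁.
The 2×2 minor of x·S₀ + y·S₁ on rows {0,1}, columns {0,1} is 180·x² − 45·y² = 45·(2·x − y)(2·x + y), vanishing at (x:y) = (1:2) and (1:-2).
M₁ = S₀ + 2·S₁ = [[8, 16, -8], [12, 24, -12], [-4, -8, 4]] = 4·[2, 3, -1][1, 2, -1]ᵀ and M₂ = S₀ − 2·S₁ = [[12, 4, -4], [-36, -12, 12], [36, 12, -12]] = 4·[1, -3, 3][3, 1, -1]ᵀ, so take a₁ = [2, 3, -1], b₁ = [1, 2, -1], a₂ = [1, -3, 3], b₂ = [3, 1, -1].
Each slice is an integer combination of E₁ = a₁b₁ᵀ and E₂ = a₂b₂ᵀ: S₀ = 2·E₁ + 2·E₂, S₁ = E₁ − E₂, S₂ = −3·E₁; reading off coefficients, c₁ = [2, 1, -3] and c₂ = [2, -1, 0].
Hence T = [2, 3, -1] ⊗ [1, 2, -1] ⊗ [2, 1, -3] + [1, -3, 3] ⊗ [3, 1, -1] ⊗ [2, -1, 0], so rank(T) ≤ 2.
These bounds meet, so rank(T) = 2.
Check entry T[2,0,2] = 3: (-1)·(1)·(-3) + (3)·(3)·(0) = 3.

rank(T) = 2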